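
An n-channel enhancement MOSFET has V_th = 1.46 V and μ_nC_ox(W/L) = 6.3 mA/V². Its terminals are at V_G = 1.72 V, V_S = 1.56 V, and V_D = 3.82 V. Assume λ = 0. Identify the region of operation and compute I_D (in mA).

Cutoff; I_D = 0 mA

V_GS = V_G − V_S = 1.72 − 1.56 = 0.16 V; V_DS = V_D − V_S = 3.82 − 1.56 = 2.26 V.
V_GS = 0.16 V < V_th = 1.46 V, so the transistor is in cutoff.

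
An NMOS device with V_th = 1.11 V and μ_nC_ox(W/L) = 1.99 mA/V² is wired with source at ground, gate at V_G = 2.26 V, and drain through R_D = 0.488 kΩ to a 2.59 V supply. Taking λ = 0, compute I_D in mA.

I_D = 1.32 mA

V_GS = V_G = 2.26 V, so V_ov = 2.26 − 1.11 = 1.15 V.
Assume saturation: I_D = ½ k_n V_ov² = 0.5 × 1.99 × 1.15² = 1.32 mA, giving V_DS = V_DD − I_D R_D = 2.59 − 1.32 × 0.488 = 1.95 V.
V_DS = 1.95 V ≥ V_ov = 1.15 V, confirming saturation.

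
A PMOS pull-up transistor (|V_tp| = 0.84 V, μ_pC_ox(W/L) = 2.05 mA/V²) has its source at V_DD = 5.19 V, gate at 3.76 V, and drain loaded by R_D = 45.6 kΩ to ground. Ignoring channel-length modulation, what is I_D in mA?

V_SG = V_DD − V_G = 5.19 − 3.76 = 1.43 V, so V_ov = 1.43 − 0.84 = 0.59 V.
Assume saturation: I_D = ½ k_p V_ov² = 0.5 × 2.05 × 0.59² = 0.357 mA, giving V_SD = V_DD − I_D R_D = 5.19 − 0.357 × 45.6 = -11.1 V.
But -11.1 V < V_ov = 0.59 V, so the device is actually in triode.
In triode I_D = k_p[V_ov V_SD − ½ V_SD²] and I_D = (V_DD − V_SD)/R_D. Equating: 46.7 V_SD² − 56.15 V_SD + 5.19 = 0, giving V_SD = 0.101 V (the root below V_ov).
I_D = (5.19 − 0.101) / 45.6 = 0.112 mA.

I_D = 0.112 mA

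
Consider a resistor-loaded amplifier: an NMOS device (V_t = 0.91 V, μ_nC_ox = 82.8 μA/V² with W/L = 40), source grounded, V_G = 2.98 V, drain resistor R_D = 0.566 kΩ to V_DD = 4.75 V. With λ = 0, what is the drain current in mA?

I_D = 6.10 mA

V_GS = V_G = 2.98 V, so V_ov = 2.98 − 0.91 = 2.07 V.
k_n = μ_nC_ox · (W/L) = 3.312 mA/V².
Assume saturation: I_D = ½ k_n V_ov² = 0.5 × 3.312 × 2.07² = 7.1 mA, giving V_DS = V_DD − I_D R_D = 4.75 − 7.1 × 0.566 = 0.734 V.
But 0.734 V < V_ov = 2.07 V, so the device is actually in triode.
In triode I_D = k_n[V_ov V_DS − ½ V_DS²] and I_D = (V_DD − V_DS)/R_D. Equating: 0.937 V_DS² − 4.88 V_DS + 4.75 = 0, giving V_DS = 1.3 V (the root below V_ov).
I_D = (4.75 − 1.3) / 0.566 = 6.1 mA.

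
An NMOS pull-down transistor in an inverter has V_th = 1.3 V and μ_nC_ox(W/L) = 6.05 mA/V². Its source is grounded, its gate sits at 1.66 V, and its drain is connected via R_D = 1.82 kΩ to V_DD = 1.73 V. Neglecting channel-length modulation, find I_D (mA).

V_GS = V_G = 1.66 V, so V_ov = 1.66 − 1.3 = 0.36 V.
Assume saturation: I_D = ½ k_n V_ov² = 0.5 × 6.05 × 0.36² = 0.392 mA, giving V_DS = V_DD − I_D R_D = 1.73 − 0.392 × 1.82 = 1.02 V.
V_DS = 1.02 V ≥ V_ov = 0.36 V, confirming saturation.

I_D = 0.392 mA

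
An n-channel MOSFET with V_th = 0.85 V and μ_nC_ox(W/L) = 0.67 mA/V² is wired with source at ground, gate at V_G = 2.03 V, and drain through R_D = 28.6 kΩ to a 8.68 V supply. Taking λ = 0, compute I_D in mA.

V_GS = V_G = 2.03 V, so V_ov = 2.03 − 0.85 = 1.18 V.
Assume saturation: I_D = ½ k_n V_ov² = 0.5 × 0.67 × 1.18² = 0.466 mA, giving V_DS = V_DD − I_D R_D = 8.68 − 0.466 × 28.6 = -4.66 V.
But -4.66 V < V_ov = 1.18 V, so the device is actually in triode.
In triode I_D = k_n[V_ov V_DS − ½ V_DS²] and I_D = (V_DD − V_DS)/R_D. Equating: 9.58 V_DS² − 23.61 V_DS + 8.68 = 0, giving V_DS = 0.45 V (the root below V_ov).
I_D = (8.68 − 0.45) / 28.6 = 0.288 mA.

I_D = 0.288 mA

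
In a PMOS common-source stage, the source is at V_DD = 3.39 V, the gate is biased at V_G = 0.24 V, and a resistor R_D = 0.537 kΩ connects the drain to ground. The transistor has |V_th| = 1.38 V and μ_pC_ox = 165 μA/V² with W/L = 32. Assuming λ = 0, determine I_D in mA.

V_SG = V_DD − V_G = 3.39 − 0.24 = 3.15 V, so V_ov = 3.15 − 1.38 = 1.77 V.
k_p = μ_pC_ox · (W/L) = 5.28 mA/V².
Assume saturation: I_D = ½ k_p V_ov² = 0.5 × 5.28 × 1.77² = 8.27 mA, giving V_SD = V_DD − I_D R_D = 3.39 − 8.27 × 0.537 = -1.05 V.
But -1.05 V < V_ov = 1.77 V, so the device is actually in triode.
In triode I_D = k_p[V_ov V_SD − ½ V_SD²] and I_D = (V_DD − V_SD)/R_D. Equating: 1.42 V_SD² − 6.019 V_SD + 3.39 = 0, giving V_SD = 0.669 V (the root below V_ov).
I_D = (3.39 − 0.669) / 0.537 = 5.07 mA.

I_D = 5.07 mA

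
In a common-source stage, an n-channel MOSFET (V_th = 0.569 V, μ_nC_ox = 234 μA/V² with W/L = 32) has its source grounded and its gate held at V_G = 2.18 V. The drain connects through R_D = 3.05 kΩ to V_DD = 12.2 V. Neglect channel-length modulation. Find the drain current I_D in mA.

V_GS = V_G = 2.18 V, so V_ov = 2.18 − 0.569 = 1.61 V.
k_n = μ_nC_ox · (W/L) = 7.488 mA/V².
Assume saturation: I_D = ½ k_n V_ov² = 0.5 × 7.488 × 1.61² = 9.72 mA, giving V_DS = V_DD − I_D R_D = 12.2 − 9.72 × 3.05 = -17.4 V.
But -17.4 V < V_ov = 1.61 V, so the device is actually in triode.
In triode I_D = k_n[V_ov V_DS − ½ V_DS²] and I_D = (V_DD − V_DS)/R_D. Equating: 11.4 V_DS² − 37.79 V_DS + 12.2 = 0, giving V_DS = 0.363 V (the root below V_ov).
I_D = (12.2 − 0.363) / 3.05 = 3.88 mA.

I_D = 3.88 mA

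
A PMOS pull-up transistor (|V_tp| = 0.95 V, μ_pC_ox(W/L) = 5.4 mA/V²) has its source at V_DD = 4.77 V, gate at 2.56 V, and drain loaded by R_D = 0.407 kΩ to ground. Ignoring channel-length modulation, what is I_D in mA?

I_D = 4.29 mA

V_SG = V_DD − V_G = 4.77 − 2.56 = 2.21 V, so V_ov = 2.21 − 0.95 = 1.26 V.
Assume saturation: I_D = ½ k_p V_ov² = 0.5 × 5.4 × 1.26² = 4.29 mA, giving V_SD = V_DD − I_D R_D = 4.77 − 4.29 × 0.407 = 3.03 V.
V_SD = 3.03 V ≥ V_ov = 1.26 V, confirming saturation.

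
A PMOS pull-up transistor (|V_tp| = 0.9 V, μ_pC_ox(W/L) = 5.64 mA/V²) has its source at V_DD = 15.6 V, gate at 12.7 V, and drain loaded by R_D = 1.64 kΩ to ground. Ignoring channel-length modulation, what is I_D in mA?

V_SG = V_DD − V_G = 15.6 − 12.7 = 2.9 V, so V_ov = 2.9 − 0.9 = 2 V.
Assume saturation: I_D = ½ k_p V_ov² = 0.5 × 5.64 × 2² = 11.3 mA, giving V_SD = V_DD − I_D R_D = 15.6 − 11.3 × 1.64 = -2.9 V.
But -2.9 V < V_ov = 2 V, so the device is actually in triode.
In triode I_D = k_p[V_ov V_SD − ½ V_SD²] and I_D = (V_DD − V_SD)/R_D. Equating: 4.62 V_SD² − 19.5 V_SD + 15.6 = 0, giving V_SD = 1.07 V (the root below V_ov).
I_D = (15.6 − 1.07) / 1.64 = 8.86 mA.

I_D = 8.86 mA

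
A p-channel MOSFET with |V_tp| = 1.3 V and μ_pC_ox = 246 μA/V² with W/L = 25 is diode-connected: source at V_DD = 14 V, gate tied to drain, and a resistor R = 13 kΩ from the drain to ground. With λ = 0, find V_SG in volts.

V_SG = 1.85 V

With gate tied to drain, V_SG = V_SD ≥ V_SG − |V_tp|, so the device is in saturation.
k_p = μ_pC_ox · (W/L) = 6.15 mA/V².
KCL at the drain: ½ k_p (V_SG − |V_tp|)² = (V_DD − V_SG)/R.
Let x = V_SG − 1.3. Then 40 x² + x − 12.7 = 0, giving x = 0.551 V (positive root), so V_SG = 1.85 V.
I_D = (V_DD − V_SG)/R = (14 − 1.85) / 13 = 0.935 mA.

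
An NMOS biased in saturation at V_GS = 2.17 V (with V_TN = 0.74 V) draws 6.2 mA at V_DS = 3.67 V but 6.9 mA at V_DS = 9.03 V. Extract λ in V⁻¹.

λ = 0.0228 V⁻¹

With V_GS fixed, I_D ∝ (1 + λ V_DS) in saturation, so I_D2/I_D1 = (1 + λ V_DS2)/(1 + λ V_DS1).
6.9/6.2 = 1.113 = (1 + 9.03 λ)/(1 + 3.67 λ).
Solving: λ (I_D1 V_DS2 − I_D2 V_DS1) = I_D2 − I_D1, so λ = (6.9 − 6.2) / (6.2 × 9.03 − 6.9 × 3.67) = 0.7 / 30.7 = 0.0228 V⁻¹.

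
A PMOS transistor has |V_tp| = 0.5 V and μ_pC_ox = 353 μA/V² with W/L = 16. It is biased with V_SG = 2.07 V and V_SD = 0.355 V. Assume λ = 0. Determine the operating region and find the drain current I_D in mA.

k_p = μ_pC_ox · (W/L) = 5.648 mA/V².
V_ov = V_SG − |V_tp| = 2.07 − 0.5 = 1.57 V.
Since V_SD = 0.355 V < V_ov = 1.57 V, the device is in the triode region.
I_D = k_p [V_ov · V_SD − ½ V_SD²] = 5.648 × [1.57 × 0.355 − 0.5 × 0.355²] = 2.79 mA.

Triode; I_D = 2.79 mA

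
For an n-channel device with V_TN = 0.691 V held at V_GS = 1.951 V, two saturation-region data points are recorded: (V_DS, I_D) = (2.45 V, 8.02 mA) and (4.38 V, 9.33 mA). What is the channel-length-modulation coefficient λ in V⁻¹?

With V_GS fixed, I_D ∝ (1 + λ V_DS) in saturation, so I_D2/I_D1 = (1 + λ V_DS2)/(1 + λ V_DS1).
9.33/8.02 = 1.163 = (1 + 4.38 λ)/(1 + 2.45 λ).
Solving: λ (I_D1 V_DS2 − I_D2 V_DS1) = I_D2 − I_D1, so λ = (9.33 − 8.02) / (8.02 × 4.38 − 9.33 × 2.45) = 1.31 / 12.3 = 0.107 V⁻¹.

λ = 0.107 V⁻¹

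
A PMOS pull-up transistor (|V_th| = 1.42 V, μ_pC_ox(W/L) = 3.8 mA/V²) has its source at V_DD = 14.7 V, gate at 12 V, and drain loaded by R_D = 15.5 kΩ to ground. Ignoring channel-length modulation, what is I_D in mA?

V_SG = V_DD − V_G = 14.7 − 12 = 2.7 V, so V_ov = 2.7 − 1.42 = 1.28 V.
Assume saturation: I_D = ½ k_p V_ov² = 0.5 × 3.8 × 1.28² = 3.11 mA, giving V_SD = V_DD − I_D R_D = 14.7 − 3.11 × 15.5 = -33.6 V.
But -33.6 V < V_ov = 1.28 V, so the device is actually in triode.
In triode I_D = k_p[V_ov V_SD − ½ V_SD²] and I_D = (V_DD − V_SD)/R_D. Equating: 29.4 V_SD² − 76.39 V_SD + 14.7 = 0, giving V_SD = 0.209 V (the root below V_ov).
I_D = (14.7 − 0.209) / 15.5 = 0.935 mA.

I_D = 0.935 mA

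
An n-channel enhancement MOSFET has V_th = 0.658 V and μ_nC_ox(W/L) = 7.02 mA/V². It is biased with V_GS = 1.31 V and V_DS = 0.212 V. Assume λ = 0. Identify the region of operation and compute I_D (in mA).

V_ov = V_GS − V_th = 1.31 − 0.658 = 0.652 V.
Since V_DS = 0.212 V < V_ov = 0.652 V, the device is in the triode region.
I_D = k_n [V_ov · V_DS − ½ V_DS²] = 7.02 × [0.652 × 0.212 − 0.5 × 0.212²] = 0.813 mA.

Triode; I_D = 0.813 mA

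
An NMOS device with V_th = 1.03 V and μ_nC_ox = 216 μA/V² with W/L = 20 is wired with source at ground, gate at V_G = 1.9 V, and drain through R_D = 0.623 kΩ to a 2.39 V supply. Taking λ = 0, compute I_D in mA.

I_D = 1.63 mA

V_GS = V_G = 1.9 V, so V_ov = 1.9 − 1.03 = 0.87 V.
k_n = μ_nC_ox · (W/L) = 4.32 mA/V².
Assume saturation: I_D = ½ k_n V_ov² = 0.5 × 4.32 × 0.87² = 1.63 mA, giving V_DS = V_DD − I_D R_D = 2.39 − 1.63 × 0.623 = 1.37 V.
V_DS = 1.37 V ≥ V_ov = 0.87 V, confirming saturation.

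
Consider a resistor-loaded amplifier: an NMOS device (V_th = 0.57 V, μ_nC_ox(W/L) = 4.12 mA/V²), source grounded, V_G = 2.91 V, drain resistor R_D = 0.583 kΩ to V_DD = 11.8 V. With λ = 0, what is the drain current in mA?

V_GS = V_G = 2.91 V, so V_ov = 2.91 − 0.57 = 2.34 V.
Assume saturation: I_D = ½ k_n V_ov² = 0.5 × 4.12 × 2.34² = 11.3 mA, giving V_DS = V_DD − I_D R_D = 11.8 − 11.3 × 0.583 = 5.22 V.
V_DS = 5.22 V ≥ V_ov = 2.34 V, confirming saturation.

I_D = 11.3 mA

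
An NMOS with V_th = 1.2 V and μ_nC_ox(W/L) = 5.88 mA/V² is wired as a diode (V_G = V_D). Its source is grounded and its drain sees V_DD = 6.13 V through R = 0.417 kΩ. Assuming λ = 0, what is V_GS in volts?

V_GS = 2.84 V

With gate tied to drain, V_GS = V_DS ≥ V_GS − V_th, so the device is in saturation.
KCL at the drain: ½ k_n (V_GS − V_th)² = (V_DD − V_GS)/R.
Let x = V_GS − 1.2. Then 1.23 x² + x − 4.93 = 0, giving x = 1.64 V (positive root), so V_GS = 2.84 V.
I_D = (V_DD − V_GS)/R = (6.13 − 2.84) / 0.417 = 7.89 mA.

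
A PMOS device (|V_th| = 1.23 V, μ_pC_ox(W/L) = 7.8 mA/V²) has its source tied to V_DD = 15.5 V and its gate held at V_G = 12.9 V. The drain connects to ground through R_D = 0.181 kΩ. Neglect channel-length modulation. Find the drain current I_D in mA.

I_D = 7.32 mA

V_SG = V_DD − V_G = 15.5 − 12.9 = 2.6 V, so V_ov = 2.6 − 1.23 = 1.37 V.
Assume saturation: I_D = ½ k_p V_ov² = 0.5 × 7.8 × 1.37² = 7.32 mA, giving V_SD = V_DD − I_D R_D = 15.5 − 7.32 × 0.181 = 14.2 V.
V_SD = 14.2 V ≥ V_ov = 1.37 V, confirming saturation.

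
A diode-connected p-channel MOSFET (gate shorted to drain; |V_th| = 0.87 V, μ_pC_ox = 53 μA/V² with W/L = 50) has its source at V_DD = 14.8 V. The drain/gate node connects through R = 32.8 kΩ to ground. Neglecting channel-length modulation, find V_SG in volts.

With gate tied to drain, V_SG = V_SD ≥ V_SG − |V_th|, so the device is in saturation.
k_p = μ_pC_ox · (W/L) = 2.65 mA/V².
KCL at the drain: ½ k_p (V_SG − |V_th|)² = (V_DD − V_SG)/R.
Let x = V_SG − 0.87. Then 43.5 x² + x − 13.93 = 0, giving x = 0.555 V (positive root), so V_SG = 1.42 V.
I_D = (V_DD − V_SG)/R = (14.8 − 1.42) / 32.8 = 0.408 mA.

V_SG = 1.42 V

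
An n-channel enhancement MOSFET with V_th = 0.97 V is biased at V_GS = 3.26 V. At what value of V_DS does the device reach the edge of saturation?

V_DS,sat = 2.29 V

The boundary between triode and saturation is V_DS = V_GS − V_th = V_ov.
V_ov = 3.26 − 0.97 = 2.29 V.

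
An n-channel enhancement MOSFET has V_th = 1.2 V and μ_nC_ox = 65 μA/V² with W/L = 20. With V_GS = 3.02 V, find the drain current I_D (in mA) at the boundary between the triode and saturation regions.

I_D = 2.15 mA

At the boundary V_DS = V_ov = V_GS − V_th = 3.02 − 1.2 = 1.82 V.
k_n = μ_nC_ox · (W/L) = 1.3 mA/V².
I_D = ½ k_n V_ov² = 0.5 × 1.3 × 1.82² = 2.15 mA.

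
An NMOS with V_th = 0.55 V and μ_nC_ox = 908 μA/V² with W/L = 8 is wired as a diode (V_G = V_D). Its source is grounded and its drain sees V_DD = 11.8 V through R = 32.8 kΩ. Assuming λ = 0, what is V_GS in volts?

With gate tied to drain, V_GS = V_DS ≥ V_GS − V_th, so the device is in saturation.
k_n = μ_nC_ox · (W/L) = 7.264 mA/V².
KCL at the drain: ½ k_n (V_GS − V_th)² = (V_DD − V_GS)/R.
Let x = V_GS − 0.55. Then 119 x² + x − 11.25 = 0, giving x = 0.303 V (positive root), so V_GS = 0.853 V.
I_D = (V_DD − V_GS)/R = (11.8 − 0.853) / 32.8 = 0.334 mA.

V_GS = 0.853 V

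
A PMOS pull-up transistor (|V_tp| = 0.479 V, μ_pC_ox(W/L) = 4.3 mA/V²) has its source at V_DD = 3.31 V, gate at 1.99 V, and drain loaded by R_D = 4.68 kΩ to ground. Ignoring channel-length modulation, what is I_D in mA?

V_SG = V_DD − V_G = 3.31 − 1.99 = 1.32 V, so V_ov = 1.32 − 0.479 = 0.841 V.
Assume saturation: I_D = ½ k_p V_ov² = 0.5 × 4.3 × 0.841² = 1.52 mA, giving V_SD = V_DD − I_D R_D = 3.31 − 1.52 × 4.68 = -3.81 V.
But -3.81 V < V_ov = 0.841 V, so the device is actually in triode.
In triode I_D = k_p[V_ov V_SD − ½ V_SD²] and I_D = (V_DD − V_SD)/R_D. Equating: 10.1 V_SD² − 17.92 V_SD + 3.31 = 0, giving V_SD = 0.209 V (the root below V_ov).
I_D = (3.31 − 0.209) / 4.68 = 0.663 mA.

I_D = 0.663 mA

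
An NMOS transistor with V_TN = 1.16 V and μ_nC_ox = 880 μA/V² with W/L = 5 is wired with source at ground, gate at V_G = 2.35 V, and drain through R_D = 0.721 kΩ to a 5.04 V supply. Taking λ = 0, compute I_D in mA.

V_GS = V_G = 2.35 V, so V_ov = 2.35 − 1.16 = 1.19 V.
k_n = μ_nC_ox · (W/L) = 4.4 mA/V².
Assume saturation: I_D = ½ k_n V_ov² = 0.5 × 4.4 × 1.19² = 3.12 mA, giving V_DS = V_DD − I_D R_D = 5.04 − 3.12 × 0.721 = 2.79 V.
V_DS = 2.79 V ≥ V_ov = 1.19 V, confirming saturation.

I_D = 3.12 mA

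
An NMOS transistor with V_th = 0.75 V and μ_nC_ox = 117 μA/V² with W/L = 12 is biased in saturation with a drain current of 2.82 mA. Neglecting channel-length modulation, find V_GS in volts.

k_n = μ_nC_ox · (W/L) = 1.404 mA/V².
In saturation I_D = ½ k_n (V_GS − V_th)², so V_GS − V_th = √(2 I_D / k_n) = √(2 × 2.82 / 1.404) = 2 V.
V_GS = 0.75 + 2 = 2.75 V.

V_GS = 2.75 V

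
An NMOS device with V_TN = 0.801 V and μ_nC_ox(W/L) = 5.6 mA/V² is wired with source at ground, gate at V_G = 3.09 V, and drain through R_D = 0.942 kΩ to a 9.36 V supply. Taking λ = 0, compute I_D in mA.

I_D = 9.02 mA

V_GS = V_G = 3.09 V, so V_ov = 3.09 − 0.801 = 2.29 V.
Assume saturation: I_D = ½ k_n V_ov² = 0.5 × 5.6 × 2.29² = 14.7 mA, giving V_DS = V_DD − I_D R_D = 9.36 − 14.7 × 0.942 = -4.46 V.
But -4.46 V < V_ov = 2.29 V, so the device is actually in triode.
In triode I_D = k_n[V_ov V_DS − ½ V_DS²] and I_D = (V_DD − V_DS)/R_D. Equating: 2.64 V_DS² − 13.07 V_DS + 9.36 = 0, giving V_DS = 0.868 V (the root below V_ov).
I_D = (9.36 − 0.868) / 0.942 = 9.02 mA.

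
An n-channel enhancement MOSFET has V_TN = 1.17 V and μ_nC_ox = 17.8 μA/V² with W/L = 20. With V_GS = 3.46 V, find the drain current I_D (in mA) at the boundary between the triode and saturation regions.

At the boundary V_DS = V_ov = V_GS − V_TN = 3.46 − 1.17 = 2.29 V.
k_n = μ_nC_ox · (W/L) = 0.356 mA/V².
I_D = ½ k_n V_ov² = 0.5 × 0.356 × 2.29² = 0.933 mA.

I_D = 0.933 mA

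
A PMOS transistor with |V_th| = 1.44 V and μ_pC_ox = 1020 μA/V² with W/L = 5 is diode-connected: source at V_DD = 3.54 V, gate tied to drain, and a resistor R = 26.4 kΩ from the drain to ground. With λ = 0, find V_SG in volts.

With gate tied to drain, V_SG = V_SD ≥ V_SG − |V_th|, so the device is in saturation.
k_p = μ_pC_ox · (W/L) = 5.1 mA/V².
KCL at the drain: ½ k_p (V_SG − |V_th|)² = (V_DD − V_SG)/R.
Let x = V_SG − 1.44. Then 67.3 x² + x − 2.1 = 0, giving x = 0.169 V (positive root), so V_SG = 1.61 V.
I_D = (V_DD − V_SG)/R = (3.54 − 1.61) / 26.4 = 0.0731 mA.

V_SG = 1.61 V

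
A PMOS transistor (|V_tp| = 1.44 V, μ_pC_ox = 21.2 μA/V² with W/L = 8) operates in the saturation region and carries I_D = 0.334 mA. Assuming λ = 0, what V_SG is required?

k_p = μ_pC_ox · (W/L) = 0.1696 mA/V².
In saturation I_D = ½ k_p (V_SG − |V_tp|)², so V_SG − |V_tp| = √(2 I_D / k_p) = √(2 × 0.334 / 0.1696) = 1.98 V.
V_SG = 1.44 + 1.98 = 3.42 V.

V_SG = 3.42 V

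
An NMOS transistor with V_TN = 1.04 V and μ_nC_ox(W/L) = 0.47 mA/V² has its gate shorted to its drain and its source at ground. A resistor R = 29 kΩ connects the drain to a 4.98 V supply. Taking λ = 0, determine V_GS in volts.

V_GS = 1.73 V

With gate tied to drain, V_GS = V_DS ≥ V_GS − V_TN, so the device is in saturation.
KCL at the drain: ½ k_n (V_GS − V_TN)² = (V_DD − V_GS)/R.
Let x = V_GS − 1.04. Then 6.81 x² + x − 3.94 = 0, giving x = 0.691 V (positive root), so V_GS = 1.73 V.
I_D = (V_DD − V_GS)/R = (4.98 − 1.73) / 29 = 0.112 mA.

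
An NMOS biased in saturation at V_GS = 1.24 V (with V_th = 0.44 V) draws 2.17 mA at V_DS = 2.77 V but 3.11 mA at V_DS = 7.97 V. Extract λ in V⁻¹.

With V_GS fixed, I_D ∝ (1 + λ V_DS) in saturation, so I_D2/I_D1 = (1 + λ V_DS2)/(1 + λ V_DS1).
3.11/2.17 = 1.433 = (1 + 7.97 λ)/(1 + 2.77 λ).
Solving: λ (I_D1 V_DS2 − I_D2 V_DS1) = I_D2 − I_D1, so λ = (3.11 − 2.17) / (2.17 × 7.97 − 3.11 × 2.77) = 0.94 / 8.68 = 0.108 V⁻¹.

λ = 0.108 V⁻¹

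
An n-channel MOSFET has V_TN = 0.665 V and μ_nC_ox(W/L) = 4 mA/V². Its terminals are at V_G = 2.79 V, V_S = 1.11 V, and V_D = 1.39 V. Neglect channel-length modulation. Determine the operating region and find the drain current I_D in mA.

Triode; I_D = 0.980 mA

V_GS = V_G − V_S = 2.79 − 1.11 = 1.68 V; V_DS = V_D − V_S = 1.39 − 1.11 = 0.28 V.
V_ov = V_GS − V_TN = 1.68 − 0.665 = 1.01 V.
Since V_DS = 0.28 V < V_ov = 1.01 V, the device is in the triode region.
I_D = k_n [V_ov · V_DS − ½ V_DS²] = 4 × [1.01 × 0.28 − 0.5 × 0.28²] = 0.98 mA.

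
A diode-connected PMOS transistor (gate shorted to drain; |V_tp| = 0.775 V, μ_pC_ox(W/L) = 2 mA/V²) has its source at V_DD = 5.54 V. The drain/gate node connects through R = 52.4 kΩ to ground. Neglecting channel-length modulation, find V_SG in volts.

With gate tied to drain, V_SG = V_SD ≥ V_SG − |V_tp|, so the device is in saturation.
KCL at the drain: ½ k_p (V_SG − |V_tp|)² = (V_DD − V_SG)/R.
Let x = V_SG − 0.775. Then 52.4 x² + x − 4.765 = 0, giving x = 0.292 V (positive root), so V_SG = 1.07 V.
I_D = (V_DD − V_SG)/R = (5.54 − 1.07) / 52.4 = 0.0854 mA.

V_SG = 1.07 V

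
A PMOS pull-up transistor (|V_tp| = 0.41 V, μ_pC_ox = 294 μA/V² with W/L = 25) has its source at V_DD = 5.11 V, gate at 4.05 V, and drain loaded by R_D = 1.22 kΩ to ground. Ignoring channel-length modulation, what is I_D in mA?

I_D = 1.55 mA

V_SG = V_DD − V_G = 5.11 − 4.05 = 1.06 V, so V_ov = 1.06 − 0.41 = 0.65 V.
k_p = μ_pC_ox · (W/L) = 7.35 mA/V².
Assume saturation: I_D = ½ k_p V_ov² = 0.5 × 7.35 × 0.65² = 1.55 mA, giving V_SD = V_DD − I_D R_D = 5.11 − 1.55 × 1.22 = 3.22 V.
V_SD = 3.22 V ≥ V_ov = 0.65 V, confirming saturation.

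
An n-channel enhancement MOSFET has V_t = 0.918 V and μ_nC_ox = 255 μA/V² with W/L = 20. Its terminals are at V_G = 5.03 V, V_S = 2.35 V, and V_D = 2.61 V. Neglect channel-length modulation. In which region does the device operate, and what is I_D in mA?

Triode; I_D = 2.16 mA

V_GS = V_G − V_S = 5.03 − 2.35 = 2.68 V; V_DS = V_D − V_S = 2.61 − 2.35 = 0.26 V.
k_n = μ_nC_ox · (W/L) = 5.1 mA/V².
V_ov = V_GS − V_t = 2.68 − 0.918 = 1.76 V.
Since V_DS = 0.26 V < V_ov = 1.76 V, the device is in the triode region.
I_D = k_n [V_ov · V_DS − ½ V_DS²] = 5.1 × [1.76 × 0.26 − 0.5 × 0.26²] = 2.16 mA.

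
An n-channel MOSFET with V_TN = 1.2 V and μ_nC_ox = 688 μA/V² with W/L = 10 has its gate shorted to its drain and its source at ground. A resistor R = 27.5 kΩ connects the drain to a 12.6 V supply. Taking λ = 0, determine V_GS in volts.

With gate tied to drain, V_GS = V_DS ≥ V_GS − V_TN, so the device is in saturation.
k_n = μ_nC_ox · (W/L) = 6.88 mA/V².
KCL at the drain: ½ k_n (V_GS − V_TN)² = (V_DD − V_GS)/R.
Let x = V_GS − 1.2. Then 94.6 x² + x − 11.4 = 0, giving x = 0.342 V (positive root), so V_GS = 1.54 V.
I_D = (V_DD − V_GS)/R = (12.6 − 1.54) / 27.5 = 0.402 mA.

V_GS = 1.54 V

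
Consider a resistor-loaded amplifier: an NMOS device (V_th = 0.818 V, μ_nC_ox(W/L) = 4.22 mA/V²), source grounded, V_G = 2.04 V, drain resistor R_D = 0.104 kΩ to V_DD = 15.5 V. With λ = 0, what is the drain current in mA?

I_D = 3.15 mA

V_GS = V_G = 2.04 V, so V_ov = 2.04 − 0.818 = 1.22 V.
Assume saturation: I_D = ½ k_n V_ov² = 0.5 × 4.22 × 1.22² = 3.15 mA, giving V_DS = V_DD − I_D R_D = 15.5 − 3.15 × 0.104 = 15.2 V.
V_DS = 15.2 V ≥ V_ov = 1.22 V, confirming saturation.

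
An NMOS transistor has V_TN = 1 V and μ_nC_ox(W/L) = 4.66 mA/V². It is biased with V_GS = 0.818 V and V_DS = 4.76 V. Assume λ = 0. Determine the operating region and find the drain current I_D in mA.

Cutoff; I_D = 0 mA

V_GS = 0.818 V < V_TN = 1 V, so the transistor is in cutoff.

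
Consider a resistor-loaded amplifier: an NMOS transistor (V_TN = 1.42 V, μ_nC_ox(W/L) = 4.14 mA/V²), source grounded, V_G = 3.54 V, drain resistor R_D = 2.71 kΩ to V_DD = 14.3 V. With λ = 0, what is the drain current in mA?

V_GS = V_G = 3.54 V, so V_ov = 3.54 − 1.42 = 2.12 V.
Assume saturation: I_D = ½ k_n V_ov² = 0.5 × 4.14 × 2.12² = 9.3 mA, giving V_DS = V_DD − I_D R_D = 14.3 − 9.3 × 2.71 = -10.9 V.
But -10.9 V < V_ov = 2.12 V, so the device is actually in triode.
In triode I_D = k_n[V_ov V_DS − ½ V_DS²] and I_D = (V_DD − V_DS)/R_D. Equating: 5.61 V_DS² − 24.79 V_DS + 14.3 = 0, giving V_DS = 0.682 V (the root below V_ov).
I_D = (14.3 − 0.682) / 2.71 = 5.02 mA.

I_D = 5.02 mA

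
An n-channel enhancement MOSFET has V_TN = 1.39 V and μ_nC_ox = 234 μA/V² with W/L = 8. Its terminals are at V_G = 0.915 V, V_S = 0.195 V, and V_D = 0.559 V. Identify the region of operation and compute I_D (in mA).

V_GS = V_G − V_S = 0.915 − 0.195 = 0.72 V; V_DS = V_D − V_S = 0.559 − 0.195 = 0.364 V.
V_GS = 0.72 V < V_TN = 1.39 V, so the transistor is in cutoff.

Cutoff; I_D = 0 mA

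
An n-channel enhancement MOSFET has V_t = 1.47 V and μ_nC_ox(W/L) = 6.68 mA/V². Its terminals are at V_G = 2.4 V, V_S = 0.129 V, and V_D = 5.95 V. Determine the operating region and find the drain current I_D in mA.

V_GS = V_G − V_S = 2.4 − 0.129 = 2.27 V; V_DS = V_D − V_S = 5.95 − 0.129 = 5.82 V.
V_ov = V_GS − V_t = 2.27 − 1.47 = 0.801 V.
Since V_DS = 5.82 V ≥ V_ov = 0.801 V, the device is in saturation.
I_D = ½ k_n V_ov² = 0.5 × 6.68 × 0.801² = 2.14 mA.

Saturation; I_D = 2.14 mA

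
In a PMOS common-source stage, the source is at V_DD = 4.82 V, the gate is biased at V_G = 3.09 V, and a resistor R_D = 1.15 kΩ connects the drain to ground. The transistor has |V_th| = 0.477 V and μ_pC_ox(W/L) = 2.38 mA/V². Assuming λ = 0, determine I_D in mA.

V_SG = V_DD − V_G = 4.82 − 3.09 = 1.73 V, so V_ov = 1.73 − 0.477 = 1.25 V.
Assume saturation: I_D = ½ k_p V_ov² = 0.5 × 2.38 × 1.25² = 1.87 mA, giving V_SD = V_DD − I_D R_D = 4.82 − 1.87 × 1.15 = 2.67 V.
V_SD = 2.67 V ≥ V_ov = 1.25 V, confirming saturation.

I_D = 1.87 mA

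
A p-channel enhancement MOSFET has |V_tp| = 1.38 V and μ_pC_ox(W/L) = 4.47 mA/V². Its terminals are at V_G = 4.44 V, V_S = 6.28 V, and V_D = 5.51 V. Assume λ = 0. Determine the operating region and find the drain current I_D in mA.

Saturation; I_D = 0.473 mA

V_SG = V_S − V_G = 6.28 − 4.44 = 1.84 V; V_SD = V_S − V_D = 6.28 − 5.51 = 0.77 V.
V_ov = V_SG − |V_tp| = 1.84 − 1.38 = 0.46 V.
Since V_SD = 0.77 V ≥ V_ov = 0.46 V, the device is in saturation.
I_D = ½ k_p V_ov² = 0.5 × 4.47 × 0.46² = 0.473 mA.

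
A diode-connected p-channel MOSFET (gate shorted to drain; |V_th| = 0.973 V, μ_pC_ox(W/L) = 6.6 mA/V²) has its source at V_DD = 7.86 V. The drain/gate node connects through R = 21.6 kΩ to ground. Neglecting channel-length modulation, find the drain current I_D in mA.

With gate tied to drain, V_SG = V_SD ≥ V_SG − |V_th|, so the device is in saturation.
KCL at the drain: ½ k_p (V_SG − |V_th|)² = (V_DD − V_SG)/R.
Let x = V_SG − 0.973. Then 71.3 x² + x − 6.887 = 0, giving x = 0.304 V (positive root), so V_SG = 1.28 V.
I_D = (V_DD − V_SG)/R = (7.86 − 1.28) / 21.6 = 0.305 mA.

I_D = 0.305 mA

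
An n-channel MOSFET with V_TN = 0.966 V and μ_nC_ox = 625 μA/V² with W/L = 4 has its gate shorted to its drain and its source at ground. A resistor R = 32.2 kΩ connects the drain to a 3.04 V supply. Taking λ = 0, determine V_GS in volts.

With gate tied to drain, V_GS = V_DS ≥ V_GS − V_TN, so the device is in saturation.
k_n = μ_nC_ox · (W/L) = 2.5 mA/V².
KCL at the drain: ½ k_n (V_GS − V_TN)² = (V_DD − V_GS)/R.
Let x = V_GS − 0.966. Then 40.2 x² + x − 2.074 = 0, giving x = 0.215 V (positive root), so V_GS = 1.18 V.
I_D = (V_DD − V_GS)/R = (3.04 − 1.18) / 32.2 = 0.0577 mA.

V_GS = 1.18 V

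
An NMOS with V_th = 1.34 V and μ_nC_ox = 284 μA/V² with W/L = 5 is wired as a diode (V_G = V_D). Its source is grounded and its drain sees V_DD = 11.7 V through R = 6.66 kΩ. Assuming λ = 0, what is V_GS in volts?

With gate tied to drain, V_GS = V_DS ≥ V_GS − V_th, so the device is in saturation.
k_n = μ_nC_ox · (W/L) = 1.42 mA/V².
KCL at the drain: ½ k_n (V_GS − V_th)² = (V_DD − V_GS)/R.
Let x = V_GS − 1.34. Then 4.73 x² + x − 10.36 = 0, giving x = 1.38 V (positive root), so V_GS = 2.72 V.
I_D = (V_DD − V_GS)/R = (11.7 − 2.72) / 6.66 = 1.35 mA.

V_GS = 2.72 V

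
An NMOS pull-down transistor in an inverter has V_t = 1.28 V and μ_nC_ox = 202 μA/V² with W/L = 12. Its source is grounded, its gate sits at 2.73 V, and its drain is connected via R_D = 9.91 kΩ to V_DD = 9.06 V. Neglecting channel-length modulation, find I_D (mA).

V_GS = V_G = 2.73 V, so V_ov = 2.73 − 1.28 = 1.45 V.
k_n = μ_nC_ox · (W/L) = 2.424 mA/V².
Assume saturation: I_D = ½ k_n V_ov² = 0.5 × 2.424 × 1.45² = 2.55 mA, giving V_DS = V_DD − I_D R_D = 9.06 − 2.55 × 9.91 = -16.2 V.
But -16.2 V < V_ov = 1.45 V, so the device is actually in triode.
In triode I_D = k_n[V_ov V_DS − ½ V_DS²] and I_D = (V_DD − V_DS)/R_D. Equating: 12 V_DS² − 35.83 V_DS + 9.06 = 0, giving V_DS = 0.279 V (the root below V_ov).
I_D = (9.06 − 0.279) / 9.91 = 0.886 mA.

I_D = 0.886 mA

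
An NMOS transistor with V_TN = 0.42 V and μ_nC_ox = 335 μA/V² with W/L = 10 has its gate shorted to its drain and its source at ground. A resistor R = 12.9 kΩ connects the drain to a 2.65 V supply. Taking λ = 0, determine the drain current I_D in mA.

I_D = 0.150 mA

With gate tied to drain, V_GS = V_DS ≥ V_GS − V_TN, so the device is in saturation.
k_n = μ_nC_ox · (W/L) = 3.35 mA/V².
KCL at the drain: ½ k_n (V_GS − V_TN)² = (V_DD − V_GS)/R.
Let x = V_GS − 0.42. Then 21.6 x² + x − 2.23 = 0, giving x = 0.299 V (positive root), so V_GS = 0.719 V.
I_D = (V_DD − V_GS)/R = (2.65 − 0.719) / 12.9 = 0.15 mA.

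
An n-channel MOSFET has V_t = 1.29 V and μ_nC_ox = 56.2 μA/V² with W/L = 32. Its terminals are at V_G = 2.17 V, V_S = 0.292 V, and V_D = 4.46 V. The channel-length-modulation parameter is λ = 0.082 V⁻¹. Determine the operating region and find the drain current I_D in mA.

V_GS = V_G − V_S = 2.17 − 0.292 = 1.88 V; V_DS = V_D − V_S = 4.46 − 0.292 = 4.17 V.
k_n = μ_nC_ox · (W/L) = 1.798 mA/V².
V_ov = V_GS − V_t = 1.88 − 1.29 = 0.588 V.
Since V_DS = 4.17 V ≥ V_ov = 0.588 V, the device is in saturation.
I_D = ½ k_n V_ov² (1 + λ V_DS) = 0.5 × 1.798 × 0.588² × (1 + 0.082 × 4.17) = 0.417 mA.

Saturation; I_D = 0.417 mA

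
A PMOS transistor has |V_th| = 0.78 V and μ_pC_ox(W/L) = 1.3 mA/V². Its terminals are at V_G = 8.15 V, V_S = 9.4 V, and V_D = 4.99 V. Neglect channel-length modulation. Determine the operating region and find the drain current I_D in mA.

V_SG = V_S − V_G = 9.4 − 8.15 = 1.25 V; V_SD = V_S − V_D = 9.4 − 4.99 = 4.41 V.
V_ov = V_SG − |V_th| = 1.25 − 0.78 = 0.47 V.
Since V_SD = 4.41 V ≥ V_ov = 0.47 V, the device is in saturation.
I_D = ½ k_p V_ov² = 0.5 × 1.3 × 0.47² = 0.144 mA.

Saturation; I_D = 0.144 mA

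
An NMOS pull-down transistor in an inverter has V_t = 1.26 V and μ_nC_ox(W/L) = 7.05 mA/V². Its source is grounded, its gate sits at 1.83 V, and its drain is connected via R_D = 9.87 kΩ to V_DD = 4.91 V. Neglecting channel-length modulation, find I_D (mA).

V_GS = V_G = 1.83 V, so V_ov = 1.83 − 1.26 = 0.57 V.
Assume saturation: I_D = ½ k_n V_ov² = 0.5 × 7.05 × 0.57² = 1.15 mA, giving V_DS = V_DD − I_D R_D = 4.91 − 1.15 × 9.87 = -6.39 V.
But -6.39 V < V_ov = 0.57 V, so the device is actually in triode.
In triode I_D = k_n[V_ov V_DS − ½ V_DS²] and I_D = (V_DD − V_DS)/R_D. Equating: 34.8 V_DS² − 40.66 V_DS + 4.91 = 0, giving V_DS = 0.137 V (the root below V_ov).
I_D = (4.91 − 0.137) / 9.87 = 0.484 mA.

I_D = 0.484 mA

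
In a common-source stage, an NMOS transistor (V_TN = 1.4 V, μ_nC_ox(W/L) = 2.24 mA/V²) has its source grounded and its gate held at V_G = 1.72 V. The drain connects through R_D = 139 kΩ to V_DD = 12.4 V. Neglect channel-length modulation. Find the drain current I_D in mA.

I_D = 0.0880 mA

V_GS = V_G = 1.72 V, so V_ov = 1.72 − 1.4 = 0.32 V.
Assume saturation: I_D = ½ k_n V_ov² = 0.5 × 2.24 × 0.32² = 0.115 mA, giving V_DS = V_DD − I_D R_D = 12.4 − 0.115 × 139 = -3.54 V.
But -3.54 V < V_ov = 0.32 V, so the device is actually in triode.
In triode I_D = k_n[V_ov V_DS − ½ V_DS²] and I_D = (V_DD − V_DS)/R_D. Equating: 156 V_DS² − 100.6 V_DS + 12.4 = 0, giving V_DS = 0.166 V (the root below V_ov).
I_D = (12.4 − 0.166) / 139 = 0.088 mA.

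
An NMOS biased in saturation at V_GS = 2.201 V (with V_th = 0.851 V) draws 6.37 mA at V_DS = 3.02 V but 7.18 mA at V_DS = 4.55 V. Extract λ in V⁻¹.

With V_GS fixed, I_D ∝ (1 + λ V_DS) in saturation, so I_D2/I_D1 = (1 + λ V_DS2)/(1 + λ V_DS1).
7.18/6.37 = 1.127 = (1 + 4.55 λ)/(1 + 3.02 λ).
Solving: λ (I_D1 V_DS2 − I_D2 V_DS1) = I_D2 − I_D1, so λ = (7.18 − 6.37) / (6.37 × 4.55 − 7.18 × 3.02) = 0.81 / 7.3 = 0.111 V⁻¹.

λ = 0.111 V⁻¹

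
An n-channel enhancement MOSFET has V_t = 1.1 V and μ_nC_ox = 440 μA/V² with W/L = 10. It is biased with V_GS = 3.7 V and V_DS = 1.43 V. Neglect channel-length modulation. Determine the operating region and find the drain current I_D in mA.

Triode; I_D = 11.9 mA

k_n = μ_nC_ox · (W/L) = 4.4 mA/V².
V_ov = V_GS − V_t = 3.7 − 1.1 = 2.6 V.
Since V_DS = 1.43 V < V_ov = 2.6 V, the device is in the triode region.
I_D = k_n [V_ov · V_DS − ½ V_DS²] = 4.4 × [2.6 × 1.43 − 0.5 × 1.43²] = 11.9 mA.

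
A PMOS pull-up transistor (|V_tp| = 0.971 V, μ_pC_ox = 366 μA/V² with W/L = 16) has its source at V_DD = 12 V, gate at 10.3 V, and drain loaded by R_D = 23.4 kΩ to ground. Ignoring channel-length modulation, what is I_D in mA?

I_D = 0.507 mA

V_SG = V_DD − V_G = 12 − 10.3 = 1.7 V, so V_ov = 1.7 − 0.971 = 0.729 V.
k_p = μ_pC_ox · (W/L) = 5.856 mA/V².
Assume saturation: I_D = ½ k_p V_ov² = 0.5 × 5.856 × 0.729² = 1.56 mA, giving V_SD = V_DD − I_D R_D = 12 − 1.56 × 23.4 = -24.4 V.
But -24.4 V < V_ov = 0.729 V, so the device is actually in triode.
In triode I_D = k_p[V_ov V_SD − ½ V_SD²] and I_D = (V_DD − V_SD)/R_D. Equating: 68.5 V_SD² − 100.9 V_SD + 12 = 0, giving V_SD = 0.131 V (the root below V_ov).
I_D = (12 − 0.131) / 23.4 = 0.507 mA.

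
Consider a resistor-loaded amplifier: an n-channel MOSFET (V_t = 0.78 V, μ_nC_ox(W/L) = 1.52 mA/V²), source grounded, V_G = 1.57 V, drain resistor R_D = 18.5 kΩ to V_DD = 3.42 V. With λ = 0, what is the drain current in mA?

I_D = 0.176 mA

V_GS = V_G = 1.57 V, so V_ov = 1.57 − 0.78 = 0.79 V.
Assume saturation: I_D = ½ k_n V_ov² = 0.5 × 1.52 × 0.79² = 0.474 mA, giving V_DS = V_DD − I_D R_D = 3.42 − 0.474 × 18.5 = -5.35 V.
But -5.35 V < V_ov = 0.79 V, so the device is actually in triode.
In triode I_D = k_n[V_ov V_DS − ½ V_DS²] and I_D = (V_DD − V_DS)/R_D. Equating: 14.1 V_DS² − 23.21 V_DS + 3.42 = 0, giving V_DS = 0.164 V (the root below V_ov).
I_D = (3.42 − 0.164) / 18.5 = 0.176 mA.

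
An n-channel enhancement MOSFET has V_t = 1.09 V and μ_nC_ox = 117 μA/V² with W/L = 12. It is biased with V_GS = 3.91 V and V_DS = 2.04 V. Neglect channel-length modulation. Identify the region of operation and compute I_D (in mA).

k_n = μ_nC_ox · (W/L) = 1.404 mA/V².
V_ov = V_GS − V_t = 3.91 − 1.09 = 2.82 V.
Since V_DS = 2.04 V < V_ov = 2.82 V, the device is in the triode region.
I_D = k_n [V_ov · V_DS − ½ V_DS²] = 1.404 × [2.82 × 2.04 − 0.5 × 2.04²] = 5.16 mA.

Triode; I_D = 5.16 mA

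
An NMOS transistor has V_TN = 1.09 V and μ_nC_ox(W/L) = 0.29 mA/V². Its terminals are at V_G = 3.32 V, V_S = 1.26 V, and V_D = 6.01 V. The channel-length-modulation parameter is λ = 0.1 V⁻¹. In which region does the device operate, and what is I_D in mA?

Saturation; I_D = 0.201 mA

V_GS = V_G − V_S = 3.32 − 1.26 = 2.06 V; V_DS = V_D − V_S = 6.01 − 1.26 = 4.75 V.
V_ov = V_GS − V_TN = 2.06 − 1.09 = 0.97 V.
Since V_DS = 4.75 V ≥ V_ov = 0.97 V, the device is in saturation.
I_D = ½ k_n V_ov² (1 + λ V_DS) = 0.5 × 0.29 × 0.97² × (1 + 0.1 × 4.75) = 0.201 mA.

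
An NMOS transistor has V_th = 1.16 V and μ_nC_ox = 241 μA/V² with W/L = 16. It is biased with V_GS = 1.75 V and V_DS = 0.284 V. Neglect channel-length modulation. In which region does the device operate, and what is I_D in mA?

Triode; I_D = 0.491 mA

k_n = μ_nC_ox · (W/L) = 3.856 mA/V².
V_ov = V_GS − V_th = 1.75 − 1.16 = 0.59 V.
Since V_DS = 0.284 V < V_ov = 0.59 V, the device is in the triode region.
I_D = k_n [V_ov · V_DS − ½ V_DS²] = 3.856 × [0.59 × 0.284 − 0.5 × 0.284²] = 0.491 mA.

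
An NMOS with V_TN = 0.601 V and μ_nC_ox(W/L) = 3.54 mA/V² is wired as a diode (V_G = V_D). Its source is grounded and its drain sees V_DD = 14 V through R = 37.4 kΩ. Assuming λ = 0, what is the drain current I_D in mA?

I_D = 0.346 mA

With gate tied to drain, V_GS = V_DS ≥ V_GS − V_TN, so the device is in saturation.
KCL at the drain: ½ k_n (V_GS − V_TN)² = (V_DD − V_GS)/R.
Let x = V_GS − 0.601. Then 66.2 x² + x − 13.4 = 0, giving x = 0.442 V (positive root), so V_GS = 1.04 V.
I_D = (V_DD − V_GS)/R = (14 − 1.04) / 37.4 = 0.346 mA.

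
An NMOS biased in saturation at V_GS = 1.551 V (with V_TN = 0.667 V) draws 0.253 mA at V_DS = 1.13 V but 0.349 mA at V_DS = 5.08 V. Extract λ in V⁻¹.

With V_GS fixed, I_D ∝ (1 + λ V_DS) in saturation, so I_D2/I_D1 = (1 + λ V_DS2)/(1 + λ V_DS1).
0.349/0.253 = 1.379 = (1 + 5.08 λ)/(1 + 1.13 λ).
Solving: λ (I_D1 V_DS2 − I_D2 V_DS1) = I_D2 − I_D1, so λ = (0.349 − 0.253) / (0.253 × 5.08 − 0.349 × 1.13) = 0.096 / 0.891 = 0.108 V⁻¹.

λ = 0.108 V⁻¹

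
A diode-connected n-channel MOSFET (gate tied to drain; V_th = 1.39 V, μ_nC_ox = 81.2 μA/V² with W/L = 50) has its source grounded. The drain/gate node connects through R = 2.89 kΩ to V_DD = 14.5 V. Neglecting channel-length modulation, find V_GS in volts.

V_GS = 2.80 V

With gate tied to drain, V_GS = V_DS ≥ V_GS − V_th, so the device is in saturation.
k_n = μ_nC_ox · (W/L) = 4.06 mA/V².
KCL at the drain: ½ k_n (V_GS − V_th)² = (V_DD − V_GS)/R.
Let x = V_GS − 1.39. Then 5.87 x² + x − 13.11 = 0, giving x = 1.41 V (positive root), so V_GS = 2.8 V.
I_D = (V_DD − V_GS)/R = (14.5 − 2.8) / 2.89 = 4.05 mA.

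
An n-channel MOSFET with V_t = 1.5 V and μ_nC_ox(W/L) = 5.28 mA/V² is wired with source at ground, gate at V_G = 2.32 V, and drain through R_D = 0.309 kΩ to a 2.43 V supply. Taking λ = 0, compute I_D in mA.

I_D = 1.78 mA

V_GS = V_G = 2.32 V, so V_ov = 2.32 − 1.5 = 0.82 V.
Assume saturation: I_D = ½ k_n V_ov² = 0.5 × 5.28 × 0.82² = 1.78 mA, giving V_DS = V_DD − I_D R_D = 2.43 − 1.78 × 0.309 = 1.88 V.
V_DS = 1.88 V ≥ V_ov = 0.82 V, confirming saturation.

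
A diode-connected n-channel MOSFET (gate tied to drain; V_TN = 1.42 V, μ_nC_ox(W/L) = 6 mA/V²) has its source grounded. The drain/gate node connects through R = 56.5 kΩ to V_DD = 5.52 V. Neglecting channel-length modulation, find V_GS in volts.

V_GS = 1.57 V

With gate tied to drain, V_GS = V_DS ≥ V_GS − V_TN, so the device is in saturation.
KCL at the drain: ½ k_n (V_GS − V_TN)² = (V_DD − V_GS)/R.
Let x = V_GS − 1.42. Then 170 x² + x − 4.1 = 0, giving x = 0.153 V (positive root), so V_GS = 1.57 V.
I_D = (V_DD − V_GS)/R = (5.52 − 1.57) / 56.5 = 0.0699 mA.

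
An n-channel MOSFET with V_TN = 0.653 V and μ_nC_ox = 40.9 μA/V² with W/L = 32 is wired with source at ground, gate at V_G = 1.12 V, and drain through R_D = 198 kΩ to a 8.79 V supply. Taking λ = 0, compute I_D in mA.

V_GS = V_G = 1.12 V, so V_ov = 1.12 − 0.653 = 0.467 V.
k_n = μ_nC_ox · (W/L) = 1.309 mA/V².
Assume saturation: I_D = ½ k_n V_ov² = 0.5 × 1.309 × 0.467² = 0.143 mA, giving V_DS = V_DD − I_D R_D = 8.79 − 0.143 × 198 = -19.5 V.
But -19.5 V < V_ov = 0.467 V, so the device is actually in triode.
In triode I_D = k_n[V_ov V_DS − ½ V_DS²] and I_D = (V_DD − V_DS)/R_D. Equating: 130 V_DS² − 122 V_DS + 8.79 = 0, giving V_DS = 0.0786 V (the root below V_ov).
I_D = (8.79 − 0.0786) / 198 = 0.044 mA.

I_D = 0.0440 mA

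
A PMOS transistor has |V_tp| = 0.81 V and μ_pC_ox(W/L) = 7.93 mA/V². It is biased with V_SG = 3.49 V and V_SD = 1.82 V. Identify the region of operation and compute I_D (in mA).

Triode; I_D = 25.5 mA

V_ov = V_SG − |V_tp| = 3.49 − 0.81 = 2.68 V.
Since V_SD = 1.82 V < V_ov = 2.68 V, the device is in the triode region.
I_D = k_p [V_ov · V_SD − ½ V_SD²] = 7.93 × [2.68 × 1.82 − 0.5 × 1.82²] = 25.5 mA.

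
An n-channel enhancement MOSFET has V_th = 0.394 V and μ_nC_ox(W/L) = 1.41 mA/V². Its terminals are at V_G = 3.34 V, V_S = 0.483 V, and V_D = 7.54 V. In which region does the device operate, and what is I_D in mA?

V_GS = V_G − V_S = 3.34 − 0.483 = 2.86 V; V_DS = V_D − V_S = 7.54 − 0.483 = 7.06 V.
V_ov = V_GS − V_th = 2.86 − 0.394 = 2.46 V.
Since V_DS = 7.06 V ≥ V_ov = 2.46 V, the device is in saturation.
I_D = ½ k_n V_ov² = 0.5 × 1.41 × 2.46² = 4.28 mA.

Saturation; I_D = 4.28 mA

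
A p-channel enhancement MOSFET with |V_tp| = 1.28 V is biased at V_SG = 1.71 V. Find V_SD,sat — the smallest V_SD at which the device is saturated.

The boundary between triode and saturation is V_SD = V_SG − |V_tp| = V_ov.
V_ov = 1.71 − 1.28 = 0.43 V.

V_SD,sat = 0.430 V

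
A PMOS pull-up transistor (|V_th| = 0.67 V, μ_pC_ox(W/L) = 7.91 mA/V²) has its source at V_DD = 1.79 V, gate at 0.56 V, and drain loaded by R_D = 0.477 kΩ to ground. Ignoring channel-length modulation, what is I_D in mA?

I_D = 1.24 mA

V_SG = V_DD − V_G = 1.79 − 0.56 = 1.23 V, so V_ov = 1.23 − 0.67 = 0.56 V.
Assume saturation: I_D = ½ k_p V_ov² = 0.5 × 7.91 × 0.56² = 1.24 mA, giving V_SD = V_DD − I_D R_D = 1.79 − 1.24 × 0.477 = 1.2 V.
V_SD = 1.2 V ≥ V_ov = 0.56 V, confirming saturation.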